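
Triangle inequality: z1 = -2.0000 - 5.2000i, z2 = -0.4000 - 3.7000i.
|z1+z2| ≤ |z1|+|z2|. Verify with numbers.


|z1| = sqrt((-2)^2 + (-5.2)^2) = sqrt(31.04) = 5.5714
|z2| = sqrt((-0.4)^2 + (-3.7)^2) = sqrt(13.85) = 3.7216
z1+z2 = -2.4000 - 8.9000i
|z1+z2| = sqrt(84.97) = 9.2179
|z1|+|z2| = 5.5714 + 3.7216 = 9.2930

|z1+z2| = 9.2179 ≤ |z1|+|z2| = 9.2930 (verified)


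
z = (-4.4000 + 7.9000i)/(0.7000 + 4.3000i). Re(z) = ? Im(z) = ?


Multiply by conjugate: (-4.4000 + 7.9000i)(0.7000 - 4.3000i) / (0.7^2 + 4.3^2)
Numerator real = -4.4*0.7 + 7.9*4.3 = 30.89
Numerator imag = 7.9*0.7 - (-4.4)*4.3 = 24.45
Denominator = 18.98
Re(z) = 30.89/18.98 = 1.6275
Im(z) = 24.45/18.98 = 1.2882

Re(z) = 1.6275, Im(z) = 1.2882


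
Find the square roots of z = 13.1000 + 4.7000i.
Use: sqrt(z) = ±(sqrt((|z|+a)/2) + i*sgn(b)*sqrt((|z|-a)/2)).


|z| = sqrt(171.61+22.09) = 13.9176
sqrt((|z|+a)/2) = sqrt((13.9176+13.1)/2) = sqrt(13.5088) = 3.6754
sqrt((|z|-a)/2) = sqrt((13.9176-13.1)/2) = sqrt(0.4088) = 0.6394

±(3.6754 + 0.6394i) i.e. 3.6754 + 0.6394i and -3.6754 - 0.6394i


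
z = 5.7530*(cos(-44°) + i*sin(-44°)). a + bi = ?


a = 5.7530*cos(-44°) = 5.7530*0.71934 = 4.1384
b = 5.7530*sin(-44°) = 5.7530*(-0.69466) = -3.9964

4.1384 - 3.9964i


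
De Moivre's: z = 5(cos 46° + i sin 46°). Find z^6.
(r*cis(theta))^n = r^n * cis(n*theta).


r^6 = 5^6 = 15625
n*theta = 6*46° = 276° = 276° (mod 360)
a = 15625*cos(276°) = 1633.2572
b = 15625*sin(276°) = -15539.4046

15625 cis(276°) = 1633.2572 - 15539.4046i


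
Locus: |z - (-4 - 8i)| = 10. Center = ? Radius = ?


|z - z0| = r is a circle with center z0 and radius r.
Center = (-4, -8), radius = 10

Circle with center (-4, -8) and radius 10


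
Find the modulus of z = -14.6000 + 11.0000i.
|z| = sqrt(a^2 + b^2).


|z| = sqrt((-14.6)^2 + 11^2) = sqrt(213.16 + 121) = sqrt(334.16) = 18.2800

|z| = 18.2800


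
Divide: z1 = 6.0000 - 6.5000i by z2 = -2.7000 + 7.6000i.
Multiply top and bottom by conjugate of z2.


Conjugate of z2 = -2.7000 - 7.6000i
Numerator: (6.0000 - 6.5000i)(-2.7000 - 7.6000i) = -65.6000 - 28.0500i
Denominator: (-2.7)^2 + 7.6^2 = 65.05
Result = (-65.6000 - 28.0500i)/65.05

-1.0085 - 0.4312i


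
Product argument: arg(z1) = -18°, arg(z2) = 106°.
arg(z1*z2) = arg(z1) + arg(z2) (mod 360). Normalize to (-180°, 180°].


arg(z1*z2) = -18° + 106° = 88°
Normalized to (-180°, 180°]: 88°

88°


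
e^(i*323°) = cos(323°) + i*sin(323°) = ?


cos(323°) = 0.7986
sin(323°) = -0.6018

e^(i*323°) = 0.7986 - 0.6018i


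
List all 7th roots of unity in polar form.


The 7th roots of unity are cis(360k/7°) for k=0..6
Angle step = 360/7 = 51.4286°
Primitive root: cis(51.4286°)
Primitive root = 0.6235 + 0.7818i

7 roots at angles: 0°, 51.4286°, 102.8571°, 154.2857°, 205.7143°, 257.1429°, 308.5714°


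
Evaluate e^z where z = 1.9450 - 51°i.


e^1.9450 = 6.9936
cos(-51°) = 0.62932
sin(-51°) = -0.77715
Real = 6.9936*0.62932 = 4.4012
Imag = 6.9936*(-0.77715) = -5.4351

4.4012 - 5.4351i


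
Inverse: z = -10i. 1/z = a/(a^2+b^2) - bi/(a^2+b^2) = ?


|z|^2 = 0+100 = 100
1/z = (0 + 10i)/100

1/z = 0 + 0.1000i


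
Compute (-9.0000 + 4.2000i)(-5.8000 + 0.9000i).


Real = -9*(-5.8) - 4.2*0.9 = 52.2 - 3.78 = 48.42
Imag = -9*0.9 - (5.8)*4.2 = -8.1 - (24.36) = -32.46

48.4200 - 32.4600i


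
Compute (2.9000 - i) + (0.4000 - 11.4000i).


Real: 2.9 + 0.4 = 3.3
Imag: -1 - 11.4 = -12.4

3.3000 - 12.4000i


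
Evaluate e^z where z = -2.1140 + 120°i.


e^-2.1140 = 0.1208
cos(120°) = -0.5
sin(120°) = 0.866
Real = 0.1208*(-0.5) = -0.0604
Imag = 0.1208*0.866 = 0.1046

-0.0604 + 0.1046i


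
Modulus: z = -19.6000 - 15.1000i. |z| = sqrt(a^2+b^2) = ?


|z| = sqrt((-19.6)^2 + (-15.1)^2) = sqrt(384.16 + 228.01) = sqrt(612.17) = 24.7421

|z| = 24.7421


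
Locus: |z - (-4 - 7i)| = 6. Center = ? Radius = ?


|z - z0| = r is a circle with center z0 and radius r.
Center = (-4, -7), radius = 6

Circle with center (-4, -7) and radius 6


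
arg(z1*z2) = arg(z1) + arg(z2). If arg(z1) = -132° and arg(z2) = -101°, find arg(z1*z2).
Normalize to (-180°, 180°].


arg(z1*z2) = -132° - 101° = -233°
Normalized to (-180°, 180°]: 127°

127°


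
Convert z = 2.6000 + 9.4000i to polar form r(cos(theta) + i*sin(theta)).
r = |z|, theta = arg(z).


r = sqrt(6.76+88.36) = sqrt(95.12) = 9.7529
theta = atan2(9.4, 2.6) = 74.5388 degrees

r = 9.7529, theta = 74.5388 degrees


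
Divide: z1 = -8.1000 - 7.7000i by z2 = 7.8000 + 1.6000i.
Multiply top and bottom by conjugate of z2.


Conjugate of z2 = 7.8000 - 1.6000i
Numerator: (-8.1000 - 7.7000i)(7.8000 - 1.6000i) = -75.5000 - 47.1000i
Denominator: 7.8^2 + 1.6^2 = 63.4
Result = (-75.5000 - 47.1000i)/63.4

-1.1909 - 0.7429i


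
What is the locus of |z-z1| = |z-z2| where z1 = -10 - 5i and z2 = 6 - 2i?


Equal distances means the locus is the perpendicular bisector of z1 and z2.
Midpoint = ((-10+6)/2, (-5+(-2))/2) = (-2.0000, -3.5000)

Perpendicular bisector through (-2.0000, -3.5000)


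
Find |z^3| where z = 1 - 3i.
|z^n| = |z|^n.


|z| = sqrt(1+9) = sqrt(10) = 3.1623
|z^3| = |z|^3 = (sqrt(10))^3 = 10*sqrt(10)

|z^3| = 10*sqrt(10) ≈ 31.6228


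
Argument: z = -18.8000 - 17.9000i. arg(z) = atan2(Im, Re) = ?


Re = -18.8, Im = -17.9
arg = atan2(-17.9, -18.8) = -136.4048 degrees

arg(z) = -136.4048 degrees


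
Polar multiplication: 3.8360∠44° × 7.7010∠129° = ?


r = 3.8360 * 7.7010 = 29.5410
theta = 44° + 129° = 173° = 173° (mod 360)

29.5410 cis(173°)


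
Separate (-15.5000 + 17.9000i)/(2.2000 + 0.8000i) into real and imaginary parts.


Multiply by conjugate: (-15.5000 + 17.9000i)(2.2000 - 0.8000i) / (2.2^2 + 0.8^2)
Numerator real = -15.5*2.2 + 17.9*0.8 = -19.78
Numerator imag = 17.9*2.2 - (-15.5)*0.8 = 51.78
Denominator = 5.48
Re(z) = -19.78/5.48 = -3.6095
Im(z) = 51.78/5.48 = 9.4489

Re(z) = -3.6095, Im(z) = 9.4489


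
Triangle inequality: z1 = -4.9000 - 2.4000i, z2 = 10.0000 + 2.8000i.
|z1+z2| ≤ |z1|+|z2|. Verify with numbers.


|z1| = sqrt((-4.9)^2 + (-2.4)^2) = sqrt(29.77) = 5.4562
|z2| = sqrt(10^2 + 2.8^2) = sqrt(107.84) = 10.3846
z1+z2 = 5.1000 + 0.4000i
|z1+z2| = sqrt(26.17) = 5.1157
|z1|+|z2| = 5.4562 + 10.3846 = 15.8408

|z1+z2| = 5.1157 ≤ |z1|+|z2| = 15.8408 (verified)


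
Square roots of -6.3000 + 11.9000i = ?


|z| = sqrt(39.69+141.61) = 13.4648
sqrt((|z|+a)/2) = sqrt((13.4648+(-6.3))/2) = sqrt(3.5824) = 1.8927
sqrt((|z|-a)/2) = sqrt((13.4648-(-6.3))/2) = sqrt(9.8824) = 3.1436

±(1.8927 + 3.1436i) i.e. 1.8927 + 3.1436i and -1.8927 - 3.1436i


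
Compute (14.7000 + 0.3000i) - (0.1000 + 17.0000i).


Real: 14.7 - 0.1 = 14.6
Imag: 0.3 - 17 = -16.7

14.6000 - 16.7000i


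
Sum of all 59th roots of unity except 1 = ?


With w = e^(2*pi*i/59), all 59 of the 59th roots of unity w^0 = 1, w, ..., w^(58) sum to 0: 1 + w + ... + w^(58) = (1 - w^59)/(1 - w) = 0 since w^59 = 1, w ≠ 1.
Removing the root 1: w + w^2 + ... + w^(58) = 0 - 1 = -1

Sum = -1


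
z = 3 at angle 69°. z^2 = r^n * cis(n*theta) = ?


r^2 = 3^2 = 9
n*theta = 2*69° = 138° = 138° (mod 360)
a = 9*cos(138°) = -6.6883
b = 9*sin(138°) = 6.0222

9 cis(138°) = -6.6883 + 6.0222i


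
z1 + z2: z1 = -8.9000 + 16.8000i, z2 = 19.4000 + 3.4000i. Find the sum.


Real: -8.9 + 19.4 = 10.5
Imag: 16.8 + 3.4 = 20.2

10.5000 + 20.2000i


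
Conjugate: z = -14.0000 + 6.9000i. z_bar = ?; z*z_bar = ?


z_bar = -14.0000 - 6.9000i
z*z_bar = (-14)^2 + 6.9^2 = 196 + 47.61 = 243.61

z_bar = -14.0000 - 6.9000i, z*z_bar = 243.61


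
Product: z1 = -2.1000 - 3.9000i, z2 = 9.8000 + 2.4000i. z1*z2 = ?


Real = -2.1*9.8 - (-3.9)*2.4 = -20.58 - (-9.36) = -11.22
Imag = -2.1*2.4 + 9.8*(-3.9) = -5.04 - (38.22) = -43.26

-11.2200 - 43.2600i


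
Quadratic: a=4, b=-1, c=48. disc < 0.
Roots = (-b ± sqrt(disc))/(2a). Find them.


disc = (-1)^2 - 4*4*48 = 1 - 768 = -767
sqrt(|disc|) = sqrt(767) = 27.6948
Real part = 1/(2*4) = 0.1250
Imag part = 27.6948/(2*4) = 3.4618

0.1250 ± 3.4618i


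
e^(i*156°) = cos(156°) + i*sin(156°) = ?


cos(156°) = -0.9135
sin(156°) = 0.4067

e^(i*156°) = -0.9135 + 0.4067i


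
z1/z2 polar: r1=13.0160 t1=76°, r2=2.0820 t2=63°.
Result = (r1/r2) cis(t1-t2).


r = 13.0160 / 2.0820 = 6.2517
theta = 76° - 63° = 13° = 13° (mod 360)

6.2517 cis(13°)


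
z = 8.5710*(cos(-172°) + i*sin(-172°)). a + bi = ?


a = 8.5710*cos(-172°) = 8.5710*(-0.99027) = -8.4876
b = 8.5710*sin(-172°) = 8.5710*(-0.139173) = -1.1929

-8.4876 - 1.1929i


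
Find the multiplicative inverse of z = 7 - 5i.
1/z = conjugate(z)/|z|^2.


|z|^2 = 49+25 = 74
1/z = (7 + 5i)/74

1/z = 0.0946 + 0.0676i


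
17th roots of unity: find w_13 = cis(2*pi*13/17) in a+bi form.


Angle = 360*13/17 = 275.2941°
a = cos(275.2941°) = 0.0923
b = sin(275.2941°) = -0.9957

0.0923 - 0.9957i


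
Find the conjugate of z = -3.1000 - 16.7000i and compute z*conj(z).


z_bar = -3.1000 + 16.7000i
z*z_bar = (-3.1)^2 + (-16.7)^2 = 9.61 + 278.89 = 288.5

z_bar = -3.1000 + 16.7000i, z*z_bar = 288.5


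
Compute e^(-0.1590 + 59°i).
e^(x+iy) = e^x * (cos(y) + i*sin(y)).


e^-0.1590 = 0.8530
cos(59°) = 0.515
sin(59°) = 0.8572
Real = 0.8530*0.515 = 0.4393
Imag = 0.8530*0.8572 = 0.7312

0.4393 + 0.7312i


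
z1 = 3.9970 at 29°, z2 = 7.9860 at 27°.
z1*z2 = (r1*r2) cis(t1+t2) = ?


r = 3.9970 * 7.9860 = 31.9200
theta = 29° + 27° = 56° = 56° (mod 360)

31.9200 cis(56°)


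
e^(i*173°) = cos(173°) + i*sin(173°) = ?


cos(173°) = -0.9925
sin(173°) = 0.1219

e^(i*173°) = -0.9925 + 0.1219i


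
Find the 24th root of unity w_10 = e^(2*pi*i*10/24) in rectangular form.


Angle = 360*10/24 = 150°
a = cos(150°) = -0.8660
b = sin(150°) = 0.5000

-0.8660 + 0.5000i


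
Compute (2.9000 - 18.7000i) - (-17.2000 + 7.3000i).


Real: 2.9 + 17.2 = 20.1
Imag: -18.7 - 7.3 = -26

20.1000 - 26.0000i


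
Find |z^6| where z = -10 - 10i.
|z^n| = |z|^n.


|z| = sqrt(100+100) = sqrt(200) = 14.1421
|z^6| = |z|^6 = (sqrt(200))^6 = 200^3 = 8000000

|z^6| = 8000000


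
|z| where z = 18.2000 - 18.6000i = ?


|z| = sqrt(18.2^2 + (-18.6)^2) = sqrt(331.24 + 345.96) = sqrt(677.2) = 26.0231

|z| = 26.0231


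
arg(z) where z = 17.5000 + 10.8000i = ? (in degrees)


Re = 17.5, Im = 10.8
arg = atan2(10.8, 17.5) = 31.6805 degrees

arg(z) = 31.6805 degrees


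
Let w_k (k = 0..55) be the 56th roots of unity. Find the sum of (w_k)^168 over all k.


The roots are w_k = w^k with w = e^(2*pi*i/56), and (w^k)^168 = (w^168)^k.
So S = 1 + u + u^2 + ... + u^(55) with u = w^168.
168 = 3*56 + 0, so 168 is a multiple of 56 and u = (w^56)^3 = 1.
Every one of the 56 terms equals 1: S = 56

S = 56


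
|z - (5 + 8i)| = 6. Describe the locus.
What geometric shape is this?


|z - z0| = r is a circle with center z0 and radius r.
Center = (5, 8), radius = 6

Circle with center (5, 8) and radius 6


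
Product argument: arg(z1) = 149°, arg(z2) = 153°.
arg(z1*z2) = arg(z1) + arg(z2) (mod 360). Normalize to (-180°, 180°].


arg(z1*z2) = 149° + 153° = 302°
Normalized to (-180°, 180°]: -58°

-58°


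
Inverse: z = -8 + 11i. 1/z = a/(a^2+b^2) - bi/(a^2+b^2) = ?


|z|^2 = 64+121 = 185
1/z = (-8 - 11i)/185

1/z = -0.0432 - 0.0595i


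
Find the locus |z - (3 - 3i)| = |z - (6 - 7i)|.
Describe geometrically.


Equal distances means the locus is the perpendicular bisector of z1 and z2.
Midpoint = ((3+6)/2, (-3+(-7))/2) = (4.5000, -5.0000)

Perpendicular bisector through (4.5000, -5.0000)


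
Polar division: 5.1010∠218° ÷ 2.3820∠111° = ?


r = 5.1010 / 2.3820 = 2.1415
theta = 218° - 111° = 107° = 107° (mod 360)

2.1415 cis(107°)


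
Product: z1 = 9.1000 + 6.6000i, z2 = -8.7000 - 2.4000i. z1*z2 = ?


Real = 9.1*(-8.7) - 6.6*(-2.4) = -79.17 - (-15.84) = -63.33
Imag = 9.1*(-2.4) - (8.7)*6.6 = -21.84 - (57.42) = -79.26

-63.3300 - 79.2600i


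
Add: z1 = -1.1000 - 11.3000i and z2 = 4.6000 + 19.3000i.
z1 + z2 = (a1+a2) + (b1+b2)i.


Real: -1.1 + 4.6 = 3.5
Imag: -11.3 + 19.3 = 8

3.5000 + 8.0000i


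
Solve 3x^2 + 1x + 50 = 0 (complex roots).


disc = 1^2 - 4*3*50 = 1 - 600 = -599
sqrt(|disc|) = sqrt(599) = 24.4745
Real part = -1/(2*3) = -0.1667
Imag part = 24.4745/(2*3) = 4.0791

-0.1667 ± 4.0791i


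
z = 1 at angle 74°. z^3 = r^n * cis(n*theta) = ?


r^3 = 1^3 = 1
n*theta = 3*74° = 222° = 222° (mod 360)
a = 1*cos(222°) = -0.7431
b = 1*sin(222°) = -0.6691

1 cis(222°) = -0.7431 - 0.6691i


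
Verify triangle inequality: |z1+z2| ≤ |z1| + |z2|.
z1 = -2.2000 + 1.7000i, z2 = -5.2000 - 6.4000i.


|z1| = sqrt((-2.2)^2 + 1.7^2) = sqrt(7.73) = 2.7803
|z2| = sqrt((-5.2)^2 + (-6.4)^2) = sqrt(68) = 8.2462
z1+z2 = -7.4000 - 4.7000i
|z1+z2| = sqrt(76.85) = 8.7664
|z1|+|z2| = 2.7803 + 8.2462 = 11.0265

|z1+z2| = 8.7664 ≤ |z1|+|z2| = 11.0265 (verified)


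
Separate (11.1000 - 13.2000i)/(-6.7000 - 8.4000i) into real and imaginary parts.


Multiply by conjugate: (11.1000 - 13.2000i)(-6.7000 + 8.4000i) / ((-6.7)^2 + (-8.4)^2)
Numerator real = 11.1*(-6.7) - (13.2)*(-8.4) = 36.51
Numerator imag = -13.2*(-6.7) - 11.1*(-8.4) = 181.68
Denominator = 115.45
Re(z) = 36.51/115.45 = 0.3162
Im(z) = 181.68/115.45 = 1.5737

Re(z) = 0.3162, Im(z) = 1.5737


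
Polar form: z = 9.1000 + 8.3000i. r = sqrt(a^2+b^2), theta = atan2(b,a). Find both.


r = sqrt(82.81+68.89) = sqrt(151.7) = 12.3167
theta = atan2(8.3, 9.1) = 42.3676 degrees

r = 12.3167, theta = 42.3676 degrees


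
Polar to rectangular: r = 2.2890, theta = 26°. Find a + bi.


a = 2.2890*cos(26°) = 2.2890*0.89879 = 2.0573
b = 2.2890*sin(26°) = 2.2890*0.43837 = 1.0034

2.0573 + 1.0034i


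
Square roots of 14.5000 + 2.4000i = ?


|z| = sqrt(210.25+5.76) = 14.6973
sqrt((|z|+a)/2) = sqrt((14.6973+14.5)/2) = sqrt(14.5986) = 3.8208
sqrt((|z|-a)/2) = sqrt((14.6973-14.5)/2) = sqrt(0.0986) = 0.3141

±(3.8208 + 0.3141i) i.e. 3.8208 + 0.3141i and -3.8208 - 0.3141i


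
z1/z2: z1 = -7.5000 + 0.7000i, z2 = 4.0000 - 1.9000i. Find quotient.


Conjugate of z2 = 4.0000 + 1.9000i
Numerator: (-7.5000 + 0.7000i)(4.0000 + 1.9000i) = -31.3300 - 11.4500i
Denominator: 4^2 + (-1.9)^2 = 19.61
Result = (-31.3300 - 11.4500i)/19.61

-1.5977 - 0.5839i


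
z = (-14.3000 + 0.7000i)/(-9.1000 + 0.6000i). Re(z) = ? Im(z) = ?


Multiply by conjugate: (-14.3000 + 0.7000i)(-9.1000 - 0.6000i) / ((-9.1)^2 + 0.6^2)
Numerator real = -14.3*(-9.1) + 0.7*0.6 = 130.55
Numerator imag = 0.7*(-9.1) - (-14.3)*0.6 = 2.21
Denominator = 83.17
Re(z) = 130.55/83.17 = 1.5697
Im(z) = 2.21/83.17 = 0.0266

Re(z) = 1.5697, Im(z) = 0.0266


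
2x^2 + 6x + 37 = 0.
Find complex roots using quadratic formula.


disc = 6^2 - 4*2*37 = 36 - 296 = -260
sqrt(|disc|) = sqrt(260) = 16.1245
Real part = -6/(2*2) = -1.5000
Imag part = 16.1245/(2*2) = 4.0311

-1.5000 ± 4.0311i


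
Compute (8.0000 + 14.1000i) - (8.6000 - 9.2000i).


Real: 8 - 8.6 = -0.6
Imag: 14.1 + 9.2 = 23.3

-0.6000 + 23.3000i


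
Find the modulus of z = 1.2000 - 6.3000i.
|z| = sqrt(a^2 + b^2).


|z| = sqrt(1.2^2 + (-6.3)^2) = sqrt(1.44 + 39.69) = sqrt(41.13) = 6.4133

|z| = 6.4133


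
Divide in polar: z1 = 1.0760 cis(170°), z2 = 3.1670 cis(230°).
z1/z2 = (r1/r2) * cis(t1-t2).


r = 1.0760 / 3.1670 = 0.3398
theta = 170° - 230° = -60° = 300° (mod 360)

0.3398 cis(300°)


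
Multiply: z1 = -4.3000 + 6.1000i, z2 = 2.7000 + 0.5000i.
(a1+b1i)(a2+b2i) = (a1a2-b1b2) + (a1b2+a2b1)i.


Real = -4.3*2.7 - 6.1*0.5 = -11.61 - 3.05 = -14.66
Imag = -4.3*0.5 + 2.7*6.1 = -2.15 + 16.47 = 14.32

-14.6600 + 14.3200i


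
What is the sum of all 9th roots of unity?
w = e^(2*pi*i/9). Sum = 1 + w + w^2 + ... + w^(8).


The sum of all 9th roots of unity is 0.
Geometric series: (1 - w^9)/(1 - w) = (1-1)/(1-w) = 0 since w^9 = 1, w ≠ 1.
Alternatively: coefficient of z^8 in z^9 - 1 is 0.

0


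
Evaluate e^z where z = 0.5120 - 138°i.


e^0.5120 = 1.6686
cos(-138°) = -0.74314
sin(-138°) = -0.6691
Real = 1.6686*(-0.74314) = -1.2400
Imag = 1.6686*(-0.6691) = -1.1165

-1.2400 - 1.1165i


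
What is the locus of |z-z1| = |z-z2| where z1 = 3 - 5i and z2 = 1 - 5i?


Equal distances means the locus is the perpendicular bisector of z1 and z2.
Midpoint = ((3+1)/2, (-5+(-5))/2) = (2.0000, -5.0000)

Perpendicular bisector through (2.0000, -5.0000)


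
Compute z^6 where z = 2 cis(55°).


r^6 = 2^6 = 64
n*theta = 6*55° = 330° = 330° (mod 360)
a = 64*cos(330°) = 55.4256
b = 64*sin(330°) = -32.0000

64 cis(330°) = 55.4256 - 32.0000i


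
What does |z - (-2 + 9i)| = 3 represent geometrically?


|z - z0| = r is a circle with center z0 and radius r.
Center = (-2, 9), radius = 3

Circle with center (-2, 9) and radius 3


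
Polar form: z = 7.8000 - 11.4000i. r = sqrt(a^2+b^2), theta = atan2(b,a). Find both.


r = sqrt(60.84+129.96) = sqrt(190.8) = 13.8130
theta = atan2(-11.4, 7.8) = -55.6197 degrees

r = 13.8130, theta = -55.6197 degrees


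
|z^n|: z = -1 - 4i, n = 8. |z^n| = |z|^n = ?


|z| = sqrt(1+16) = sqrt(17) = 4.1231
|z^8| = |z|^8 = (sqrt(17))^8 = 17^4 = 83521

|z^8| = 83521


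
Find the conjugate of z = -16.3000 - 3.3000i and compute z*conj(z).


z_bar = -16.3000 + 3.3000i
z*z_bar = (-16.3)^2 + (-3.3)^2 = 265.69 + 10.89 = 276.58

z_bar = -16.3000 + 3.3000i, z*z_bar = 276.58


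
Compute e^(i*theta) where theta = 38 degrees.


cos(38°) = 0.7880
sin(38°) = 0.6157

e^(i*38°) = 0.7880 + 0.6157i


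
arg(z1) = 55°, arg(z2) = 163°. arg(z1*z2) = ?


arg(z1*z2) = 55° + 163° = 218°
Normalized to (-180°, 180°]: -142°

-142°


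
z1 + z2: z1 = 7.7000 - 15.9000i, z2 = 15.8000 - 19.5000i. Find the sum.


Real: 7.7 + 15.8 = 23.5
Imag: -15.9 - 19.5 = -35.4

23.5000 - 35.4000i


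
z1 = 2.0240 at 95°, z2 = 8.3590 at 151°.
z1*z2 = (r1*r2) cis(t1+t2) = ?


r = 2.0240 * 8.3590 = 16.9186
theta = 95° + 151° = 246° = 246° (mod 360)

16.9186 cis(246°)


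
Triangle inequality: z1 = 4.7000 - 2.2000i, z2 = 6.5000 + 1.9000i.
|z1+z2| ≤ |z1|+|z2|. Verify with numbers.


|z1| = sqrt(4.7^2 + (-2.2)^2) = sqrt(26.93) = 5.1894
|z2| = sqrt(6.5^2 + 1.9^2) = sqrt(45.86) = 6.7720
z1+z2 = 11.2000 - 0.3000i
|z1+z2| = sqrt(125.53) = 11.2040
|z1|+|z2| = 5.1894 + 6.7720 = 11.9614

|z1+z2| = 11.2040 ≤ |z1|+|z2| = 11.9614 (verified)


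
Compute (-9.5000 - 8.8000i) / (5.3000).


Conjugate of z2 = 5.3000
Numerator: (-9.5000 - 8.8000i)(5.3000) = -50.3500 - 46.6400i
Denominator: 5.3^2 + 0^2 = 28.09
Result = (-50.3500 - 46.6400i)/28.09

-1.7925 - 1.6604i


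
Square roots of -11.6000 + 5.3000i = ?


|z| = sqrt(134.56+28.09) = 12.7534
sqrt((|z|+a)/2) = sqrt((12.7534+(-11.6))/2) = sqrt(0.5767) = 0.7594
sqrt((|z|-a)/2) = sqrt((12.7534-(-11.6))/2) = sqrt(12.1767) = 3.4895

±(0.7594 + 3.4895i) i.e. 0.7594 + 3.4895i and -0.7594 - 3.4895i


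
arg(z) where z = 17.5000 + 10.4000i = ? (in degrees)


Re = 17.5, Im = 10.4
arg = atan2(10.4, 17.5) = 30.7224 degrees

arg(z) = 30.7224 degrees


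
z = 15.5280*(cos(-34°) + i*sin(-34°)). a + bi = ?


a = 15.5280*cos(-34°) = 15.5280*0.82904 = 12.8733
b = 15.5280*sin(-34°) = 15.5280*(-0.55919) = -8.6831

12.8733 - 8.6831i


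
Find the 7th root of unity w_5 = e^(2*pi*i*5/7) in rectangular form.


Angle = 360*5/7 = 257.1429°
a = cos(257.1429°) = -0.2225
b = sin(257.1429°) = -0.9749

-0.2225 - 0.9749i


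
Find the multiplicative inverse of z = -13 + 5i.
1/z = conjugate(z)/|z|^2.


|z|^2 = 169+25 = 194
1/z = (-13 - 5i)/194

1/z = -0.0670 - 0.0258i


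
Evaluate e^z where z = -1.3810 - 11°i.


e^-1.3810 = 0.2513
cos(-11°) = 0.9816
sin(-11°) = -0.19081
Real = 0.2513*0.9816 = 0.2467
Imag = 0.2513*(-0.19081) = -0.0480

0.2467 - 0.0480i


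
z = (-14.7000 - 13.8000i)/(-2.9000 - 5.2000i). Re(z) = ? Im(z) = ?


Multiply by conjugate: (-14.7000 - 13.8000i)(-2.9000 + 5.2000i) / ((-2.9)^2 + (-5.2)^2)
Numerator real = -14.7*(-2.9) - (13.8)*(-5.2) = 114.39
Numerator imag = -13.8*(-2.9) - (-14.7)*(-5.2) = -36.42
Denominator = 35.45
Re(z) = 114.39/35.45 = 3.2268
Im(z) = -36.42/35.45 = -1.0274

Re(z) = 3.2268, Im(z) = -1.0274


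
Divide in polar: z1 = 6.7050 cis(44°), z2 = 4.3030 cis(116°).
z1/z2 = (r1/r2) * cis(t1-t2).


r = 6.7050 / 4.3030 = 1.5582
theta = 44° - 116° = -72° = 288° (mod 360)

1.5582 cis(288°)


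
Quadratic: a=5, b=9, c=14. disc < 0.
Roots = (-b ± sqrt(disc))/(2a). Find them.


disc = 9^2 - 4*5*14 = 81 - 280 = -199
sqrt(|disc|) = sqrt(199) = 14.1067
Real part = -9/(2*5) = -0.9000
Imag part = 14.1067/(2*5) = 1.4107

-0.9000 ± 1.4107i


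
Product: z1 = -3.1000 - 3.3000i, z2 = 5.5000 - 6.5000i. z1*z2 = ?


Real = -3.1*5.5 - (-3.3)*(-6.5) = -17.05 - 21.45 = -38.5
Imag = -3.1*(-6.5) + 5.5*(-3.3) = 20.15 - (18.15) = 2

-38.5000 + 2.0000i


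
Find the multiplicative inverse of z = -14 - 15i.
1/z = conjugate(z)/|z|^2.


|z|^2 = 196+225 = 421
1/z = (-14 + 15i)/421

1/z = -0.0333 + 0.0356i


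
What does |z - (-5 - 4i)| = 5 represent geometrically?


|z - z0| = r is a circle with center z0 and radius r.
Center = (-5, -4), radius = 5

Circle with center (-5, -4) and radius 5


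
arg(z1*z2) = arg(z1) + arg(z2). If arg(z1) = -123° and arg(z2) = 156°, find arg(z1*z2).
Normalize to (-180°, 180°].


arg(z1*z2) = -123° + 156° = 33°
Normalized to (-180°, 180°]: 33°

33°


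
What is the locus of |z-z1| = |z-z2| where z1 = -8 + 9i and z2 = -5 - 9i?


Equal distances means the locus is the perpendicular bisector of z1 and z2.
Midpoint = ((-8+(-5))/2, (9+(-9))/2) = (-6.5000, 0)

Perpendicular bisector through (-6.5000, 0)


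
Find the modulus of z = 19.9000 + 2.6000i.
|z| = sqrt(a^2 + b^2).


|z| = sqrt(19.9^2 + 2.6^2) = sqrt(396.01 + 6.76) = sqrt(402.77) = 20.0691

|z| = 20.0691


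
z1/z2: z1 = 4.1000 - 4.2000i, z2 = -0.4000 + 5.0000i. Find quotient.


Conjugate of z2 = -0.4000 - 5.0000i
Numerator: (4.1000 - 4.2000i)(-0.4000 - 5.0000i) = -22.6400 - 18.8200i
Denominator: (-0.4)^2 + 5^2 = 25.16
Result = (-22.6400 - 18.8200i)/25.16

-0.8998 - 0.7480i


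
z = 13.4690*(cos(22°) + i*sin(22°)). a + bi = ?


a = 13.4690*cos(22°) = 13.4690*0.92718 = 12.4882
b = 13.4690*sin(22°) = 13.4690*0.37461 = 5.0456

12.4882 + 5.0456i


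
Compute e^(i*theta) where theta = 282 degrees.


cos(282°) = 0.2079
sin(282°) = -0.9781

e^(i*282°) = 0.2079 - 0.9781i


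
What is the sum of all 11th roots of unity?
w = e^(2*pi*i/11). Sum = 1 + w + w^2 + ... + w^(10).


The sum of all 11th roots of unity is 0.
Geometric series: (1 - w^11)/(1 - w) = (1-1)/(1-w) = 0 since w^11 = 1, w ≠ 1.
Alternatively: coefficient of z^10 in z^11 - 1 is 0.

0


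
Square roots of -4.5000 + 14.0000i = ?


|z| = sqrt(20.25+196) = 14.7054
sqrt((|z|+a)/2) = sqrt((14.7054+(-4.5))/2) = sqrt(5.1027) = 2.2589
sqrt((|z|-a)/2) = sqrt((14.7054-(-4.5))/2) = sqrt(9.6027) = 3.0988

±(2.2589 + 3.0988i) i.e. 2.2589 + 3.0988i and -2.2589 - 3.0988i


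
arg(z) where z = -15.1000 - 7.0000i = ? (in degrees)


Re = -15.1, Im = -7
arg = atan2(-7, -15.1) = -155.1287 degrees

arg(z) = -155.1287 degrees


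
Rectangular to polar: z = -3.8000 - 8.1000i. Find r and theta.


r = sqrt(14.44+65.61) = sqrt(80.05) = 8.9471
theta = atan2(-8.1, -3.8) = -115.1330 degrees

r = 8.9471, theta = -115.1330 degrees


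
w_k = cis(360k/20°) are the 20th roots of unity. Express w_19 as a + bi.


Angle = 360*19/20 = 342°
a = cos(342°) = 0.9511
b = sin(342°) = -0.3090

0.9511 - 0.3090i


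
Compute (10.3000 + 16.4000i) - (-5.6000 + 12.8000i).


Real: 10.3 + 5.6 = 15.9
Imag: 16.4 - 12.8 = 3.6

15.9000 + 3.6000i


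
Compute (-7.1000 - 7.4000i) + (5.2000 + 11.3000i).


Real: -7.1 + 5.2 = -1.9
Imag: -7.4 + 11.3 = 3.9

-1.9000 + 3.9000i


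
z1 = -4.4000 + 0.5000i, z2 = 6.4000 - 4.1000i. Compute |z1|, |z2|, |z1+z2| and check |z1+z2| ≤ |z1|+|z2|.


|z1| = sqrt((-4.4)^2 + 0.5^2) = sqrt(19.61) = 4.4283
|z2| = sqrt(6.4^2 + (-4.1)^2) = sqrt(57.77) = 7.6007
z1+z2 = 2.0000 - 3.6000i
|z1+z2| = sqrt(16.96) = 4.1183
|z1|+|z2| = 4.4283 + 7.6007 = 12.0290

|z1+z2| = 4.1183 ≤ |z1|+|z2| = 12.0290 (verified)


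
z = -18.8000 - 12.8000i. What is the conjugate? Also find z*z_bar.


z_bar = -18.8000 + 12.8000i
z*z_bar = (-18.8)^2 + (-12.8)^2 = 353.44 + 163.84 = 517.28

z_bar = -18.8000 + 12.8000i, z*z_bar = 517.28


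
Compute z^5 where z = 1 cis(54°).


r^5 = 1^5 = 1
n*theta = 5*54° = 270° = 270° (mod 360)
a = 1*cos(270°) = 0
b = 1*sin(270°) = -1.0000

1 cis(270°) = 0 - 1.0000i


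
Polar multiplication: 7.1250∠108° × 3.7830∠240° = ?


r = 7.1250 * 3.7830 = 26.9539
theta = 108° + 240° = 348° = 348° (mod 360)

26.9539 cis(348°)


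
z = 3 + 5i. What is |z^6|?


|z| = sqrt(9+25) = sqrt(34) = 5.8310
|z^6| = |z|^6 = (sqrt(34))^6 = 34^3 = 39304

|z^6| = 39304


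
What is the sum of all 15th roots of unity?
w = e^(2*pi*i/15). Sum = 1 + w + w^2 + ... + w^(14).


The sum of all 15th roots of unity is 0.
Geometric series: (1 - w^15)/(1 - w) = (1-1)/(1-w) = 0 since w^15 = 1, w ≠ 1.
Alternatively: coefficient of z^14 in z^15 - 1 is 0.

0


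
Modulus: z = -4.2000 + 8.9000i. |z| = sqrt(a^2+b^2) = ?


|z| = sqrt((-4.2)^2 + 8.9^2) = sqrt(17.64 + 79.21) = sqrt(96.85) = 9.8412

|z| = 9.8412


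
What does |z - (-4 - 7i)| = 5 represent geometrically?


|z - z0| = r is a circle with center z0 and radius r.
Center = (-4, -7), radius = 5

Circle with center (-4, -7) and radius 5


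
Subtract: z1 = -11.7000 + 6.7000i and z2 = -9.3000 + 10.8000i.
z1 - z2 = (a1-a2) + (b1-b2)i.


Real: -11.7 + 9.3 = -2.4
Imag: 6.7 - 10.8 = -4.1

-2.4000 - 4.1000i


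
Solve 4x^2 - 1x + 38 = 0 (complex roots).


disc = (-1)^2 - 4*4*38 = 1 - 608 = -607
sqrt(|disc|) = sqrt(607) = 24.6374
Real part = 1/(2*4) = 0.1250
Imag part = 24.6374/(2*4) = 3.0797

0.1250 ± 3.0797i


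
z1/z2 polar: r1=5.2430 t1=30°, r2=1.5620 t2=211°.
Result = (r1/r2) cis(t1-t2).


r = 5.2430 / 1.5620 = 3.3566
theta = 30° - 211° = -181° = 179° (mod 360)

3.3566 cis(179°)


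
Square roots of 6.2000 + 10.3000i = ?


|z| = sqrt(38.44+106.09) = 12.0221
sqrt((|z|+a)/2) = sqrt((12.0221+6.2)/2) = sqrt(9.1110) = 3.0184
sqrt((|z|-a)/2) = sqrt((12.0221-6.2)/2) = sqrt(2.9110) = 1.7062

±(3.0184 + 1.7062i) i.e. 3.0184 + 1.7062i and -3.0184 - 1.7062i


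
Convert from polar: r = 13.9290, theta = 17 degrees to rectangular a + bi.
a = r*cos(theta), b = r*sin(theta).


a = 13.9290*cos(17°) = 13.9290*0.956305 = 13.3204
b = 13.9290*sin(17°) = 13.9290*0.29237 = 4.0724

13.3204 + 4.0724i


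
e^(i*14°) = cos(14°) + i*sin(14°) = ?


cos(14°) = 0.9703
sin(14°) = 0.2419

e^(i*14°) = 0.9703 + 0.2419i


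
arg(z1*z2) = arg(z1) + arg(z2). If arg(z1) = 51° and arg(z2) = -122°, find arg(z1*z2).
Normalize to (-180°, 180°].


arg(z1*z2) = 51° - 122° = -71°
Normalized to (-180°, 180°]: -71°

-71°


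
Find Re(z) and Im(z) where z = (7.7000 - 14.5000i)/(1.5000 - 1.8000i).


Multiply by conjugate: (7.7000 - 14.5000i)(1.5000 + 1.8000i) / (1.5^2 + (-1.8)^2)
Numerator real = 7.7*1.5 - (14.5)*(-1.8) = 37.65
Numerator imag = -14.5*1.5 - 7.7*(-1.8) = -7.89
Denominator = 5.49
Re(z) = 37.65/5.49 = 6.8579
Im(z) = -7.89/5.49 = -1.4372

Re(z) = 6.8579, Im(z) = -1.4372


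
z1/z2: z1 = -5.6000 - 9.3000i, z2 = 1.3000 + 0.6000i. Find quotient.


Conjugate of z2 = 1.3000 - 0.6000i
Numerator: (-5.6000 - 9.3000i)(1.3000 - 0.6000i) = -12.8600 - 8.7300i
Denominator: 1.3^2 + 0.6^2 = 2.05
Result = (-12.8600 - 8.7300i)/2.05

-6.2732 - 4.2585i


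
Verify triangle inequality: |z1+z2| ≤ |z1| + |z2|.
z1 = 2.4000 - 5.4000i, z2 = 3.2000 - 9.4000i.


|z1| = sqrt(2.4^2 + (-5.4)^2) = sqrt(34.92) = 5.9093
|z2| = sqrt(3.2^2 + (-9.4)^2) = sqrt(98.6) = 9.9298
z1+z2 = 5.6000 - 14.8000i
|z1+z2| = sqrt(250.4) = 15.8240
|z1|+|z2| = 5.9093 + 9.9298 = 15.8391

|z1+z2| = 15.8240 ≤ |z1|+|z2| = 15.8391 (verified)


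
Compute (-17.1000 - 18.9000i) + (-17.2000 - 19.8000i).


Real: -17.1 - 17.2 = -34.3
Imag: -18.9 - 19.8 = -38.7

-34.3000 - 38.7000i


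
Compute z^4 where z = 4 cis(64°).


r^4 = 4^4 = 256
n*theta = 4*64° = 256° = 256° (mod 360)
a = 256*cos(256°) = -61.9320
b = 256*sin(256°) = -248.3957

256 cis(256°) = -61.9320 - 248.3957i


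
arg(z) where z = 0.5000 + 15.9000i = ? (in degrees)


Re = 0.5, Im = 15.9
arg = atan2(15.9, 0.5) = 88.1988 degrees

arg(z) = 88.1988 degrees


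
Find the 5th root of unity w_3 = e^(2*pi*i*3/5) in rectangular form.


Angle = 360*3/5 = 216°
a = cos(216°) = -0.8090
b = sin(216°) = -0.5878

-0.8090 - 0.5878i


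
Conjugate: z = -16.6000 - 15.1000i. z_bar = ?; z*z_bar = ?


z_bar = -16.6000 + 15.1000i
z*z_bar = (-16.6)^2 + (-15.1)^2 = 275.56 + 228.01 = 503.57

z_bar = -16.6000 + 15.1000i, z*z_bar = 503.57


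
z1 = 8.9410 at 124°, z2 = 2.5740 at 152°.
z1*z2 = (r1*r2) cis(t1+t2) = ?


r = 8.9410 * 2.5740 = 23.0141
theta = 124° + 152° = 276° = 276° (mod 360)

23.0141 cis(276°)


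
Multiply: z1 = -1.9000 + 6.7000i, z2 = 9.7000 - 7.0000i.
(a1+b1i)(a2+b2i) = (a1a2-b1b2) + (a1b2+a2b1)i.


Real = -1.9*9.7 - 6.7*(-7) = -18.43 - (-46.9) = 28.47
Imag = -1.9*(-7) + 9.7*6.7 = 13.3 + 64.99 = 78.29

28.4700 + 78.2900i


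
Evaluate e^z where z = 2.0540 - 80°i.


e^2.0540 = 7.79903
cos(-80°) = 0.17365
sin(-80°) = -0.98481
Real = 7.79903*0.17365 = 1.3543
Imag = 7.79903*(-0.98481) = -7.6806

1.3543 - 7.6806i


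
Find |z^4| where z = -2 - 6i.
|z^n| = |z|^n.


|z| = sqrt(4+36) = sqrt(40) = 6.3246
|z^4| = |z|^4 = (sqrt(40))^4 = 40^2 = 1600

|z^4| = 1600


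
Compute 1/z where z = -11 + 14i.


|z|^2 = 121+196 = 317
1/z = (-11 - 14i)/317

1/z = -0.0347 - 0.0442i


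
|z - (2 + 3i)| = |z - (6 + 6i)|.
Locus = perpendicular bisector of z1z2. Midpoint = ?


Equal distances means the locus is the perpendicular bisector of z1 and z2.
Midpoint = ((2+6)/2, (3+6)/2) = (4.0000, 4.5000)

Perpendicular bisector through (4.0000, 4.5000)


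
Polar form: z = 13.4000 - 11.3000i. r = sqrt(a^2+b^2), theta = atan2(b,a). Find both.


r = sqrt(179.56+127.69) = sqrt(307.25) = 17.5285
theta = atan2(-11.3, 13.4) = -40.1404 degrees

r = 17.5285, theta = -40.1404 degrees


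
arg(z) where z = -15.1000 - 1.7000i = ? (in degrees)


Re = -15.1, Im = -1.7
arg = atan2(-1.7, -15.1) = -173.5765 degrees

arg(z) = -173.5765 degrees


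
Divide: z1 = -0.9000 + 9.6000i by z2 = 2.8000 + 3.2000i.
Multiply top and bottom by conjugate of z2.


Conjugate of z2 = 2.8000 - 3.2000i
Numerator: (-0.9000 + 9.6000i)(2.8000 - 3.2000i) = 28.2000 + 29.7600i
Denominator: 2.8^2 + 3.2^2 = 18.08
Result = (28.2000 + 29.7600i)/18.08

1.5597 + 1.6460i


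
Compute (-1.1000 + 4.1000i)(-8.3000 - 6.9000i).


Real = -1.1*(-8.3) - 4.1*(-6.9) = 9.13 - (-28.29) = 37.42
Imag = -1.1*(-6.9) - (8.3)*4.1 = 7.59 - (34.03) = -26.44

37.4200 - 26.4400i


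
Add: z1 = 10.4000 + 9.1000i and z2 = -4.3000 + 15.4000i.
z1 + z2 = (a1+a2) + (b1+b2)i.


Real: 10.4 - 4.3 = 6.1
Imag: 9.1 + 15.4 = 24.5

6.1000 + 24.5000i


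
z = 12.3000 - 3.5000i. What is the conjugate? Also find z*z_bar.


z_bar = 12.3000 + 3.5000i
z*z_bar = 12.3^2 + (-3.5)^2 = 151.29 + 12.25 = 163.54

z_bar = 12.3000 + 3.5000i, z*z_bar = 163.54


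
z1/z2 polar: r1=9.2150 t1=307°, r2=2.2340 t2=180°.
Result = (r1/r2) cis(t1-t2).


r = 9.2150 / 2.2340 = 4.1249
theta = 307° - 180° = 127° = 127° (mod 360)

4.1249 cis(127°)


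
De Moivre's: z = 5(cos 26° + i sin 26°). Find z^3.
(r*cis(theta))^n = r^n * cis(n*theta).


r^3 = 5^3 = 125
n*theta = 3*26° = 78° = 78° (mod 360)
a = 125*cos(78°) = 25.9890
b = 125*sin(78°) = 122.2685

125 cis(78°) = 25.9890 + 122.2685i


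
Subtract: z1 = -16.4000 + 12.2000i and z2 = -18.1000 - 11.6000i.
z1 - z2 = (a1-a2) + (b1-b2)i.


Real: -16.4 + 18.1 = 1.7
Imag: 12.2 + 11.6 = 23.8

1.7000 + 23.8000i


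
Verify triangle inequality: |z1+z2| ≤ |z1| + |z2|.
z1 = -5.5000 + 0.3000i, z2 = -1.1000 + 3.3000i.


|z1| = sqrt((-5.5)^2 + 0.3^2) = sqrt(30.34) = 5.5082
|z2| = sqrt((-1.1)^2 + 3.3^2) = sqrt(12.1) = 3.4785
z1+z2 = -6.6000 + 3.6000i
|z1+z2| = sqrt(56.52) = 7.5180
|z1|+|z2| = 5.5082 + 3.4785 = 8.9867

|z1+z2| = 7.5180 ≤ |z1|+|z2| = 8.9867 (verified)


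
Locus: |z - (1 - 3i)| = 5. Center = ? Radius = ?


|z - z0| = r is a circle with center z0 and radius r.
Center = (1, -3), radius = 5

Circle with center (1, -3) and radius 5


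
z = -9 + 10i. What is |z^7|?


|z| = sqrt(81+100) = sqrt(181) = 13.4536
|z^7| = |z|^7 = (sqrt(181))^7 = 181^3 * sqrt(181) = 5929741*sqrt(181)

|z^7| = 5929741*sqrt(181) ≈ 79776506.1105


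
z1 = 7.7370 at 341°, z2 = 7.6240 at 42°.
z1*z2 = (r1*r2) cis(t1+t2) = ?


r = 7.7370 * 7.6240 = 58.9869
theta = 341° + 42° = 383° = 23° (mod 360)

58.9869 cis(23°)


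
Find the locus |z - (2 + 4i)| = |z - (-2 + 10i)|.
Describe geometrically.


Equal distances means the locus is the perpendicular bisector of z1 and z2.
Midpoint = ((2+(-2))/2, (4+10)/2) = (0, 7.0000)

Perpendicular bisector through (0, 7.0000)


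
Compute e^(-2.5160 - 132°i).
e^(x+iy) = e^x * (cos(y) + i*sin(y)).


e^-2.5160 = 0.0808
cos(-132°) = -0.6691
sin(-132°) = -0.7431
Real = 0.0808*(-0.6691) = -0.0541
Imag = 0.0808*(-0.7431) = -0.0600

-0.0541 - 0.0600i


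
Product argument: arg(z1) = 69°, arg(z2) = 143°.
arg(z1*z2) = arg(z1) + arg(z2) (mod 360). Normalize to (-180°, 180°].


arg(z1*z2) = 69° + 143° = 212°
Normalized to (-180°, 180°]: -148°

-148°


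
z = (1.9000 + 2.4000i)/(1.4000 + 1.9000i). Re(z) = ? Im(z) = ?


Multiply by conjugate: (1.9000 + 2.4000i)(1.4000 - 1.9000i) / (1.4^2 + 1.9^2)
Numerator real = 1.9*1.4 + 2.4*1.9 = 7.22
Numerator imag = 2.4*1.4 - 1.9*1.9 = -0.25
Denominator = 5.57
Re(z) = 7.22/5.57 = 1.2962
Im(z) = -0.25/5.57 = -0.0449

Re(z) = 1.2962, Im(z) = -0.0449


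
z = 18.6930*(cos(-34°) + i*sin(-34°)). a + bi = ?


a = 18.6930*cos(-34°) = 18.6930*0.82904 = 15.4972
b = 18.6930*sin(-34°) = 18.6930*(-0.559193) = -10.4530

15.4972 - 10.4530i


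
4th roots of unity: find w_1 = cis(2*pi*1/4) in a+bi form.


Angle = 360*1/4 = 90°
a = cos(90°) = 0
b = sin(90°) = 1.0000

0 + 1.0000i


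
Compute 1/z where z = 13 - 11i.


|z|^2 = 169+121 = 290
1/z = (13 + 11i)/290

1/z = 0.0448 + 0.0379i


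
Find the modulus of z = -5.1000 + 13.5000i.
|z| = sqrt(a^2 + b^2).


|z| = sqrt((-5.1)^2 + 13.5^2) = sqrt(26.01 + 182.25) = sqrt(208.26) = 14.4312

|z| = 14.4312


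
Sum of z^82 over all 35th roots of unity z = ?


The roots are w_k = w^k with w = e^(2*pi*i/35), and (w^k)^82 = (w^82)^k.
So S = 1 + u + u^2 + ... + u^(34) with u = w^82.
82 = 2*35 + 12, so 82 is not a multiple of 35: u = (w^35)^2 * w^12 = w^12 ≠ 1 (w is a primitive 35th root), while u^35 = (w^35)^82 = 1.
Geometric series: S = (1 - u^35)/(1 - u) = (1 - 1)/(1 - u) = 0

S = 0


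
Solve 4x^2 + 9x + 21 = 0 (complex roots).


disc = 9^2 - 4*4*21 = 81 - 336 = -255
sqrt(|disc|) = sqrt(255) = 15.9687
Real part = -9/(2*4) = -1.1250
Imag part = 15.9687/(2*4) = 1.9961

-1.1250 ± 1.9961i


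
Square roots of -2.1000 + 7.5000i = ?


|z| = sqrt(4.41+56.25) = 7.7885
sqrt((|z|+a)/2) = sqrt((7.7885+(-2.1))/2) = sqrt(2.8442) = 1.6865
sqrt((|z|-a)/2) = sqrt((7.7885-(-2.1))/2) = sqrt(4.9442) = 2.2236

±(1.6865 + 2.2236i) i.e. 1.6865 + 2.2236i and -1.6865 - 2.2236i


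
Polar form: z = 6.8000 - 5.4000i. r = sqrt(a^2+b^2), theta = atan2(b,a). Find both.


r = sqrt(46.24+29.16) = sqrt(75.4) = 8.6833
theta = atan2(-5.4, 6.8) = -38.4537 degrees

r = 8.6833, theta = -38.4537 degrees


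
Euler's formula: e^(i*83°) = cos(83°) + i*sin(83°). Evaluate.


cos(83°) = 0.1219
sin(83°) = 0.9925

e^(i*83°) = 0.1219 + 0.9925i


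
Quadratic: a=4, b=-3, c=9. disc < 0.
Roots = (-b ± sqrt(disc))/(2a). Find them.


disc = (-3)^2 - 4*4*9 = 9 - 144 = -135
sqrt(|disc|) = sqrt(135) = 11.6190
Real part = 3/(2*4) = 0.3750
Imag part = 11.6190/(2*4) = 1.4524

0.3750 ± 1.4524i


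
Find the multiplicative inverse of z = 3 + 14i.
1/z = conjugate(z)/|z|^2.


|z|^2 = 9+196 = 205
1/z = (3 - 14i)/205

1/z = 0.0146 - 0.0683i


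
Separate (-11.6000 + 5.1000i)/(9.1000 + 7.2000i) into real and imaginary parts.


Multiply by conjugate: (-11.6000 + 5.1000i)(9.1000 - 7.2000i) / (9.1^2 + 7.2^2)
Numerator real = -11.6*9.1 + 5.1*7.2 = -68.84
Numerator imag = 5.1*9.1 - (-11.6)*7.2 = 129.93
Denominator = 134.65
Re(z) = -68.84/134.65 = -0.5113
Im(z) = 129.93/134.65 = 0.9649

Re(z) = -0.5113, Im(z) = 0.9649


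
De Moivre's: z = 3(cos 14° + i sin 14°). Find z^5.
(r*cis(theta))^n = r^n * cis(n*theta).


r^5 = 3^5 = 243
n*theta = 5*14° = 70° = 70° (mod 360)
a = 243*cos(70°) = 83.1109
b = 243*sin(70°) = 228.3453

243 cis(70°) = 83.1109 + 228.3453i


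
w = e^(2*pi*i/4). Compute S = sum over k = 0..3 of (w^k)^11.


The roots are w_k = w^k with w = e^(2*pi*i/4), and (w^k)^11 = (w^11)^k.
So S = 1 + u + u^2 + ... + u^(3) with u = w^11.
11 = 2*4 + 3, so 11 is not a multiple of 4: u = (w^4)^2 * w^3 = w^3 ≠ 1 (w is a primitive 4th root), while u^4 = (w^4)^11 = 1.
Geometric series: S = (1 - u^4)/(1 - u) = (1 - 1)/(1 - u) = 0

S = 0


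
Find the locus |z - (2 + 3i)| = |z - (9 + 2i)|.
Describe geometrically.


Equal distances means the locus is the perpendicular bisector of z1 and z2.
Midpoint = ((2+9)/2, (3+2)/2) = (5.5000, 2.5000)

Perpendicular bisector through (5.5000, 2.5000)


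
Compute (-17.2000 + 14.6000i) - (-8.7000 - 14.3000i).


Real: -17.2 + 8.7 = -8.5
Imag: 14.6 + 14.3 = 28.9

-8.5000 + 28.9000i


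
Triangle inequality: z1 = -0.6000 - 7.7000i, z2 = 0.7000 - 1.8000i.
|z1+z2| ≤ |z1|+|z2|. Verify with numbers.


|z1| = sqrt((-0.6)^2 + (-7.7)^2) = sqrt(59.65) = 7.7233
|z2| = sqrt(0.7^2 + (-1.8)^2) = sqrt(3.73) = 1.9313
z1+z2 = 0.1000 - 9.5000i
|z1+z2| = sqrt(90.26) = 9.5005
|z1|+|z2| = 7.7233 + 1.9313 = 9.6546

|z1+z2| = 9.5005 ≤ |z1|+|z2| = 9.6546 (verified)


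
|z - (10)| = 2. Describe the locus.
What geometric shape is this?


|z - z0| = r is a circle with center z0 and radius r.
Center = (10, 0), radius = 2

Circle with center (10, 0) and radius 2


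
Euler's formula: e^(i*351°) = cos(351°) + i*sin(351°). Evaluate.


cos(351°) = 0.9877
sin(351°) = -0.1564

e^(i*351°) = 0.9877 - 0.1564i


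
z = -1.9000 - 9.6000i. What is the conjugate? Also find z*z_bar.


z_bar = -1.9000 + 9.6000i
z*z_bar = (-1.9)^2 + (-9.6)^2 = 3.61 + 92.16 = 95.77

z_bar = -1.9000 + 9.6000i, z*z_bar = 95.77


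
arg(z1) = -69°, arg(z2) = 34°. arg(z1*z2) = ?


arg(z1*z2) = -69° + 34° = -35°
Normalized to (-180°, 180°]: -35°

-35°


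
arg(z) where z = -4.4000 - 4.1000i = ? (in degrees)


Re = -4.4, Im = -4.1
arg = atan2(-4.1, -4.4) = -137.0214 degrees

arg(z) = -137.0214 degrees


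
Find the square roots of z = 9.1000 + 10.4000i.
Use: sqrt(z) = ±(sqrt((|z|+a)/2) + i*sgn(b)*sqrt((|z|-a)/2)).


|z| = sqrt(82.81+108.16) = 13.8192
sqrt((|z|+a)/2) = sqrt((13.8192+9.1)/2) = sqrt(11.4596) = 3.3852
sqrt((|z|-a)/2) = sqrt((13.8192-9.1)/2) = sqrt(2.3596) = 1.5361

±(3.3852 + 1.5361i) i.e. 3.3852 + 1.5361i and -3.3852 - 1.5361i


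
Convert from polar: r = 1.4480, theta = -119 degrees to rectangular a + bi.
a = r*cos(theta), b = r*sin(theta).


a = 1.4480*cos(-119°) = 1.4480*(-0.4848) = -0.7020
b = 1.4480*sin(-119°) = 1.4480*(-0.8746) = -1.2664

-0.7020 - 1.2664i


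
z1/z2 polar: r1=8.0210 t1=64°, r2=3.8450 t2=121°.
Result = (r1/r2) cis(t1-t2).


r = 8.0210 / 3.8450 = 2.0861
theta = 64° - 121° = -57° = 303° (mod 360)

2.0861 cis(303°)


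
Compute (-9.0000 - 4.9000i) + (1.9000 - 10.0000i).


Real: -9 + 1.9 = -7.1
Imag: -4.9 - 10 = -14.9

-7.1000 - 14.9000i
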